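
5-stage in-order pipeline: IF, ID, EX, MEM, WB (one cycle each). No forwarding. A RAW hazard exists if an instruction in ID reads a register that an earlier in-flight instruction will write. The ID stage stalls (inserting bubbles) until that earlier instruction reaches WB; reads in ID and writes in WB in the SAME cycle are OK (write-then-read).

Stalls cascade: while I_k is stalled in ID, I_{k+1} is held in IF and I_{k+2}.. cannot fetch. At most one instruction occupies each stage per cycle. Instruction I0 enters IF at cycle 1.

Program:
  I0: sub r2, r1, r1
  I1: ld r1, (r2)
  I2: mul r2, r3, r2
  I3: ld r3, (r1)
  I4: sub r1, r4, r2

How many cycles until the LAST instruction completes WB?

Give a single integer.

I0 sub r2 <- r1,r1: IF@1 ID@2 stall=0 (-) EX@3 MEM@4 WB@5
I1 ld r1 <- r2: IF@2 ID@3 stall=2 (RAW on I0.r2 (WB@5)) EX@6 MEM@7 WB@8
I2 mul r2 <- r3,r2: IF@3 ID@6 stall=0 (-) EX@7 MEM@8 WB@9
I3 ld r3 <- r1: IF@6 ID@7 stall=1 (RAW on I1.r1 (WB@8)) EX@9 MEM@10 WB@11
I4 sub r1 <- r4,r2: IF@7 ID@9 stall=0 (-) EX@10 MEM@11 WB@12

Answer: 12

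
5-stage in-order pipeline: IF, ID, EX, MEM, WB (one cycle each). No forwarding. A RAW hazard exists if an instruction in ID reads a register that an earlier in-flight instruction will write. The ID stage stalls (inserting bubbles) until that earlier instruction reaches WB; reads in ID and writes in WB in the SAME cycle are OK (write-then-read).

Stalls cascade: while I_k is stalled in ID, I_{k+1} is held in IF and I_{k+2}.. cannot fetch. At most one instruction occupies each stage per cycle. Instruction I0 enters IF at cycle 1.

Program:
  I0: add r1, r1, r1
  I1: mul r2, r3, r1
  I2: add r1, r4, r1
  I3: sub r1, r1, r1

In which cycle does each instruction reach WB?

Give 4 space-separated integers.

Answer: 5 8 9 12

Derivation:
I0 add r1 <- r1,r1: IF@1 ID@2 stall=0 (-) EX@3 MEM@4 WB@5
I1 mul r2 <- r3,r1: IF@2 ID@3 stall=2 (RAW on I0.r1 (WB@5)) EX@6 MEM@7 WB@8
I2 add r1 <- r4,r1: IF@3 ID@6 stall=0 (-) EX@7 MEM@8 WB@9
I3 sub r1 <- r1,r1: IF@6 ID@7 stall=2 (RAW on I2.r1 (WB@9)) EX@10 MEM@11 WB@12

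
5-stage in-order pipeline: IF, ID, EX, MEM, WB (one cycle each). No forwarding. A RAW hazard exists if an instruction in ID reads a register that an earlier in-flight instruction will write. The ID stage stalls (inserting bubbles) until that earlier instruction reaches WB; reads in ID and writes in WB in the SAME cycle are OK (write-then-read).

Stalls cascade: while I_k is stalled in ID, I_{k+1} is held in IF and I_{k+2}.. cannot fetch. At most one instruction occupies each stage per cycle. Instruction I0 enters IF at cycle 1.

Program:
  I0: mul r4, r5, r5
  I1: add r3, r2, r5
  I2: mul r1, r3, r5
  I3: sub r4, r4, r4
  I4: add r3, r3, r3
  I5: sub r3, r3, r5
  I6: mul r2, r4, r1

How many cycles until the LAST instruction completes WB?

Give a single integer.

I0 mul r4 <- r5,r5: IF@1 ID@2 stall=0 (-) EX@3 MEM@4 WB@5
I1 add r3 <- r2,r5: IF@2 ID@3 stall=0 (-) EX@4 MEM@5 WB@6
I2 mul r1 <- r3,r5: IF@3 ID@4 stall=2 (RAW on I1.r3 (WB@6)) EX@7 MEM@8 WB@9
I3 sub r4 <- r4,r4: IF@4 ID@7 stall=0 (-) EX@8 MEM@9 WB@10
I4 add r3 <- r3,r3: IF@7 ID@8 stall=0 (-) EX@9 MEM@10 WB@11
I5 sub r3 <- r3,r5: IF@8 ID@9 stall=2 (RAW on I4.r3 (WB@11)) EX@12 MEM@13 WB@14
I6 mul r2 <- r4,r1: IF@9 ID@12 stall=0 (-) EX@13 MEM@14 WB@15

Answer: 15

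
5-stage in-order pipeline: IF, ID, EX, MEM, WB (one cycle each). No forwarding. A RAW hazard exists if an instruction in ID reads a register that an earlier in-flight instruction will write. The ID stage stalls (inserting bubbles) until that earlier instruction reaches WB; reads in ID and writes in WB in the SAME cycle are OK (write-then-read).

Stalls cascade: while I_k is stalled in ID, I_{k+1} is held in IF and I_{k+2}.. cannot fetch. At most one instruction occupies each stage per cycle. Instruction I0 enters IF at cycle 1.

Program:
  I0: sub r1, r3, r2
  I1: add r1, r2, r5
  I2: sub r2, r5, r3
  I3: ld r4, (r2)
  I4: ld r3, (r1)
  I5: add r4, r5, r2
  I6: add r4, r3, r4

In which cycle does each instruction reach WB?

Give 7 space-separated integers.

I0 sub r1 <- r3,r2: IF@1 ID@2 stall=0 (-) EX@3 MEM@4 WB@5
I1 add r1 <- r2,r5: IF@2 ID@3 stall=0 (-) EX@4 MEM@5 WB@6
I2 sub r2 <- r5,r3: IF@3 ID@4 stall=0 (-) EX@5 MEM@6 WB@7
I3 ld r4 <- r2: IF@4 ID@5 stall=2 (RAW on I2.r2 (WB@7)) EX@8 MEM@9 WB@10
I4 ld r3 <- r1: IF@5 ID@8 stall=0 (-) EX@9 MEM@10 WB@11
I5 add r4 <- r5,r2: IF@8 ID@9 stall=0 (-) EX@10 MEM@11 WB@12
I6 add r4 <- r3,r4: IF@9 ID@10 stall=2 (RAW on I5.r4 (WB@12)) EX@13 MEM@14 WB@15

Answer: 5 6 7 10 11 12 15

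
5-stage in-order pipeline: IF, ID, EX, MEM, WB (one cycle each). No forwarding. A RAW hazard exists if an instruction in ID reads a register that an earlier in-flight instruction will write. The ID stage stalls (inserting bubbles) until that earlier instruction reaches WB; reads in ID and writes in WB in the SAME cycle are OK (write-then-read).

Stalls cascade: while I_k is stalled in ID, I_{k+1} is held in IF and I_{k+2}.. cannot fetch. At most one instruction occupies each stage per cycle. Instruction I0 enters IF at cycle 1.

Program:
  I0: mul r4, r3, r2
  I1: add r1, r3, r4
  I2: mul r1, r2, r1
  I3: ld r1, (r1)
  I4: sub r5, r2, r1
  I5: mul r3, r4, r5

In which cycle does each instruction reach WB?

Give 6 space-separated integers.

Answer: 5 8 11 14 17 20

Derivation:
I0 mul r4 <- r3,r2: IF@1 ID@2 stall=0 (-) EX@3 MEM@4 WB@5
I1 add r1 <- r3,r4: IF@2 ID@3 stall=2 (RAW on I0.r4 (WB@5)) EX@6 MEM@7 WB@8
I2 mul r1 <- r2,r1: IF@3 ID@6 stall=2 (RAW on I1.r1 (WB@8)) EX@9 MEM@10 WB@11
I3 ld r1 <- r1: IF@6 ID@9 stall=2 (RAW on I2.r1 (WB@11)) EX@12 MEM@13 WB@14
I4 sub r5 <- r2,r1: IF@9 ID@12 stall=2 (RAW on I3.r1 (WB@14)) EX@15 MEM@16 WB@17
I5 mul r3 <- r4,r5: IF@12 ID@15 stall=2 (RAW on I4.r5 (WB@17)) EX@18 MEM@19 WB@20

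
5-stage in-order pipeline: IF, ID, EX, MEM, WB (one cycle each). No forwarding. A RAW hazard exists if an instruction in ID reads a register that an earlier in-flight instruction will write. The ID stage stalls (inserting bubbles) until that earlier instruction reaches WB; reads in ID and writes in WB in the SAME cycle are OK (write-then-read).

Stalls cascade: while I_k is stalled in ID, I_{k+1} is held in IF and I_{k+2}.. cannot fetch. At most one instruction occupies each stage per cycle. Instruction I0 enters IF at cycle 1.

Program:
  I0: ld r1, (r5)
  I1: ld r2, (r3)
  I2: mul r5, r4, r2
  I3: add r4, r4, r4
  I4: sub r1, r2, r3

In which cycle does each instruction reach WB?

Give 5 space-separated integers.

Answer: 5 6 9 10 11

Derivation:
I0 ld r1 <- r5: IF@1 ID@2 stall=0 (-) EX@3 MEM@4 WB@5
I1 ld r2 <- r3: IF@2 ID@3 stall=0 (-) EX@4 MEM@5 WB@6
I2 mul r5 <- r4,r2: IF@3 ID@4 stall=2 (RAW on I1.r2 (WB@6)) EX@7 MEM@8 WB@9
I3 add r4 <- r4,r4: IF@4 ID@7 stall=0 (-) EX@8 MEM@9 WB@10
I4 sub r1 <- r2,r3: IF@7 ID@8 stall=0 (-) EX@9 MEM@10 WB@11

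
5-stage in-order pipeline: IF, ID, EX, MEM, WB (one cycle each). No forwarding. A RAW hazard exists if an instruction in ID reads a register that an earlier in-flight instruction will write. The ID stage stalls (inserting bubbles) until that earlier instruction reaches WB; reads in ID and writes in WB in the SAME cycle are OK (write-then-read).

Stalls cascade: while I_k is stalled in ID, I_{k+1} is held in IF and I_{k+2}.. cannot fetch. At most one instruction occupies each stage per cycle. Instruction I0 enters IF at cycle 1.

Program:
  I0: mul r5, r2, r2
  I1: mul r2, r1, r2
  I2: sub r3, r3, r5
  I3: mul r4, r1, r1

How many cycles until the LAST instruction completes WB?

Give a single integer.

Answer: 9

Derivation:
I0 mul r5 <- r2,r2: IF@1 ID@2 stall=0 (-) EX@3 MEM@4 WB@5
I1 mul r2 <- r1,r2: IF@2 ID@3 stall=0 (-) EX@4 MEM@5 WB@6
I2 sub r3 <- r3,r5: IF@3 ID@4 stall=1 (RAW on I0.r5 (WB@5)) EX@6 MEM@7 WB@8
I3 mul r4 <- r1,r1: IF@4 ID@6 stall=0 (-) EX@7 MEM@8 WB@9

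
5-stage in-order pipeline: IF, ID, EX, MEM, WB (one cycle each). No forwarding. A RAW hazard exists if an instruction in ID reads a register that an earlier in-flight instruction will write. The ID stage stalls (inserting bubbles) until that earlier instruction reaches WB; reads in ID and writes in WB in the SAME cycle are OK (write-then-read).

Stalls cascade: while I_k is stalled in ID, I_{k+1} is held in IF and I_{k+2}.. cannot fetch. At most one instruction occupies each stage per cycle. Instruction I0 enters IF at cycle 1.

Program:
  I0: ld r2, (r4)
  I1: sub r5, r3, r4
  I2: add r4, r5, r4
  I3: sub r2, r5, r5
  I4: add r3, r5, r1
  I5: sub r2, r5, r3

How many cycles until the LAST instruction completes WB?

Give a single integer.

I0 ld r2 <- r4: IF@1 ID@2 stall=0 (-) EX@3 MEM@4 WB@5
I1 sub r5 <- r3,r4: IF@2 ID@3 stall=0 (-) EX@4 MEM@5 WB@6
I2 add r4 <- r5,r4: IF@3 ID@4 stall=2 (RAW on I1.r5 (WB@6)) EX@7 MEM@8 WB@9
I3 sub r2 <- r5,r5: IF@4 ID@7 stall=0 (-) EX@8 MEM@9 WB@10
I4 add r3 <- r5,r1: IF@7 ID@8 stall=0 (-) EX@9 MEM@10 WB@11
I5 sub r2 <- r5,r3: IF@8 ID@9 stall=2 (RAW on I4.r3 (WB@11)) EX@12 MEM@13 WB@14

Answer: 14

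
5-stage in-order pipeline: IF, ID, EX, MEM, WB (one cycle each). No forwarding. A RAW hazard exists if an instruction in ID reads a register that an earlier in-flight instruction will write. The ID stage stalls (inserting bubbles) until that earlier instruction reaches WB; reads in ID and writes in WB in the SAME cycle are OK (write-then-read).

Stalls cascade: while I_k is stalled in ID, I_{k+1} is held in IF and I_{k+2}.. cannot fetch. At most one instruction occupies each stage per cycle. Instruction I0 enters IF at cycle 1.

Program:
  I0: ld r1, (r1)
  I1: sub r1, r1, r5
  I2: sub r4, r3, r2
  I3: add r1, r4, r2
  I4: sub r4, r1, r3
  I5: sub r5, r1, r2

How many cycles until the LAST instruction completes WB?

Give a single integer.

Answer: 16

Derivation:
I0 ld r1 <- r1: IF@1 ID@2 stall=0 (-) EX@3 MEM@4 WB@5
I1 sub r1 <- r1,r5: IF@2 ID@3 stall=2 (RAW on I0.r1 (WB@5)) EX@6 MEM@7 WB@8
I2 sub r4 <- r3,r2: IF@3 ID@6 stall=0 (-) EX@7 MEM@8 WB@9
I3 add r1 <- r4,r2: IF@6 ID@7 stall=2 (RAW on I2.r4 (WB@9)) EX@10 MEM@11 WB@12
I4 sub r4 <- r1,r3: IF@7 ID@10 stall=2 (RAW on I3.r1 (WB@12)) EX@13 MEM@14 WB@15
I5 sub r5 <- r1,r2: IF@10 ID@13 stall=0 (-) EX@14 MEM@15 WB@16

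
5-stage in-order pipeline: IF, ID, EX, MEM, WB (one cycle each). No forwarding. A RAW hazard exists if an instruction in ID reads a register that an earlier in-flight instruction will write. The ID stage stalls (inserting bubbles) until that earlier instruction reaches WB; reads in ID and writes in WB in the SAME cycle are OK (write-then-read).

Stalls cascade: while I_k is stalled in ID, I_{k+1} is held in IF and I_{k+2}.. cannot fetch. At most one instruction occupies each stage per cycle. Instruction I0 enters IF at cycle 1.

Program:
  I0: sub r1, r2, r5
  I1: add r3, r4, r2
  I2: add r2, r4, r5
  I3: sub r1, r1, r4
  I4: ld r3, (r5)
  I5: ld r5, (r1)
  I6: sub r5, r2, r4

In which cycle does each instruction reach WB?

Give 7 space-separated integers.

Answer: 5 6 7 8 9 11 12

Derivation:
I0 sub r1 <- r2,r5: IF@1 ID@2 stall=0 (-) EX@3 MEM@4 WB@5
I1 add r3 <- r4,r2: IF@2 ID@3 stall=0 (-) EX@4 MEM@5 WB@6
I2 add r2 <- r4,r5: IF@3 ID@4 stall=0 (-) EX@5 MEM@6 WB@7
I3 sub r1 <- r1,r4: IF@4 ID@5 stall=0 (-) EX@6 MEM@7 WB@8
I4 ld r3 <- r5: IF@5 ID@6 stall=0 (-) EX@7 MEM@8 WB@9
I5 ld r5 <- r1: IF@6 ID@7 stall=1 (RAW on I3.r1 (WB@8)) EX@9 MEM@10 WB@11
I6 sub r5 <- r2,r4: IF@7 ID@9 stall=0 (-) EX@10 MEM@11 WB@12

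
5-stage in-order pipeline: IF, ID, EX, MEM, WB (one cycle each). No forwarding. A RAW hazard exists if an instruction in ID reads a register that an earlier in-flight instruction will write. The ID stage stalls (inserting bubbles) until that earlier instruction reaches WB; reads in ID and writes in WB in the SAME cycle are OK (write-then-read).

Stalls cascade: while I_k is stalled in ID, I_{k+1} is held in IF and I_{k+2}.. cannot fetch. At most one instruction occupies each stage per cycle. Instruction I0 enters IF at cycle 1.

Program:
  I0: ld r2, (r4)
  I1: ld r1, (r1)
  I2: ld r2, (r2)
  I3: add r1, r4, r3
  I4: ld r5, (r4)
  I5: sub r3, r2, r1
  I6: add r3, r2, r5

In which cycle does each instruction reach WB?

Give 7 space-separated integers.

I0 ld r2 <- r4: IF@1 ID@2 stall=0 (-) EX@3 MEM@4 WB@5
I1 ld r1 <- r1: IF@2 ID@3 stall=0 (-) EX@4 MEM@5 WB@6
I2 ld r2 <- r2: IF@3 ID@4 stall=1 (RAW on I0.r2 (WB@5)) EX@6 MEM@7 WB@8
I3 add r1 <- r4,r3: IF@4 ID@6 stall=0 (-) EX@7 MEM@8 WB@9
I4 ld r5 <- r4: IF@6 ID@7 stall=0 (-) EX@8 MEM@9 WB@10
I5 sub r3 <- r2,r1: IF@7 ID@8 stall=1 (RAW on I3.r1 (WB@9)) EX@10 MEM@11 WB@12
I6 add r3 <- r2,r5: IF@8 ID@10 stall=0 (-) EX@11 MEM@12 WB@13

Answer: 5 6 8 9 10 12 13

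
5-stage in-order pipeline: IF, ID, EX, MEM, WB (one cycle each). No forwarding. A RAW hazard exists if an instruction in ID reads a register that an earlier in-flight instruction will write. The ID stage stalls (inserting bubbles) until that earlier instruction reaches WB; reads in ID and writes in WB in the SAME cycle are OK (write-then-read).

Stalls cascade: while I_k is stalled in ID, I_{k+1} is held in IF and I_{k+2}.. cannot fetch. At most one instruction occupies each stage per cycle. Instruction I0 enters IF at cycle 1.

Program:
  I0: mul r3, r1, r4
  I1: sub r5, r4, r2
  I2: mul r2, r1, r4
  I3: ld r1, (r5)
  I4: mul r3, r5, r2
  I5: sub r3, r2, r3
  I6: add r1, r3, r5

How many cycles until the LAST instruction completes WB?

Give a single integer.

Answer: 16

Derivation:
I0 mul r3 <- r1,r4: IF@1 ID@2 stall=0 (-) EX@3 MEM@4 WB@5
I1 sub r5 <- r4,r2: IF@2 ID@3 stall=0 (-) EX@4 MEM@5 WB@6
I2 mul r2 <- r1,r4: IF@3 ID@4 stall=0 (-) EX@5 MEM@6 WB@7
I3 ld r1 <- r5: IF@4 ID@5 stall=1 (RAW on I1.r5 (WB@6)) EX@7 MEM@8 WB@9
I4 mul r3 <- r5,r2: IF@5 ID@7 stall=0 (-) EX@8 MEM@9 WB@10
I5 sub r3 <- r2,r3: IF@7 ID@8 stall=2 (RAW on I4.r3 (WB@10)) EX@11 MEM@12 WB@13
I6 add r1 <- r3,r5: IF@8 ID@11 stall=2 (RAW on I5.r3 (WB@13)) EX@14 MEM@15 WB@16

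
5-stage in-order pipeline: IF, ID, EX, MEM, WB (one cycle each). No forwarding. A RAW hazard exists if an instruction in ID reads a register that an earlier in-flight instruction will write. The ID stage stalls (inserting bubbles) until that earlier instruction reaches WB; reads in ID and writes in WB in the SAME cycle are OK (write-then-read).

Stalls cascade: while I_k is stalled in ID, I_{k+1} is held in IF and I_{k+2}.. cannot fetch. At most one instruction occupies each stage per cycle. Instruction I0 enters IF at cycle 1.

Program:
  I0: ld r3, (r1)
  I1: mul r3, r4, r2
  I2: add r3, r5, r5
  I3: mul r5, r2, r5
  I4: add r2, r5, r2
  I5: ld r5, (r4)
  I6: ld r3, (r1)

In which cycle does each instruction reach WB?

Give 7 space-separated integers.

I0 ld r3 <- r1: IF@1 ID@2 stall=0 (-) EX@3 MEM@4 WB@5
I1 mul r3 <- r4,r2: IF@2 ID@3 stall=0 (-) EX@4 MEM@5 WB@6
I2 add r3 <- r5,r5: IF@3 ID@4 stall=0 (-) EX@5 MEM@6 WB@7
I3 mul r5 <- r2,r5: IF@4 ID@5 stall=0 (-) EX@6 MEM@7 WB@8
I4 add r2 <- r5,r2: IF@5 ID@6 stall=2 (RAW on I3.r5 (WB@8)) EX@9 MEM@10 WB@11
I5 ld r5 <- r4: IF@6 ID@9 stall=0 (-) EX@10 MEM@11 WB@12
I6 ld r3 <- r1: IF@9 ID@10 stall=0 (-) EX@11 MEM@12 WB@13

Answer: 5 6 7 8 11 12 13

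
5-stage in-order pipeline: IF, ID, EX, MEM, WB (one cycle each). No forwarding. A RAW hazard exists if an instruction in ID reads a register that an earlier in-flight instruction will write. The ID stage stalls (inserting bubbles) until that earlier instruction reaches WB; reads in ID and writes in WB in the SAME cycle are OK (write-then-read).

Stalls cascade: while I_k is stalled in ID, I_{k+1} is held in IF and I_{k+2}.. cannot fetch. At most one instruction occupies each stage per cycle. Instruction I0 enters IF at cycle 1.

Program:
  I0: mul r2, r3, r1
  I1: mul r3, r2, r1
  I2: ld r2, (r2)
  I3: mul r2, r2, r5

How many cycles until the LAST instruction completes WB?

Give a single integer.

I0 mul r2 <- r3,r1: IF@1 ID@2 stall=0 (-) EX@3 MEM@4 WB@5
I1 mul r3 <- r2,r1: IF@2 ID@3 stall=2 (RAW on I0.r2 (WB@5)) EX@6 MEM@7 WB@8
I2 ld r2 <- r2: IF@3 ID@6 stall=0 (-) EX@7 MEM@8 WB@9
I3 mul r2 <- r2,r5: IF@6 ID@7 stall=2 (RAW on I2.r2 (WB@9)) EX@10 MEM@11 WB@12

Answer: 12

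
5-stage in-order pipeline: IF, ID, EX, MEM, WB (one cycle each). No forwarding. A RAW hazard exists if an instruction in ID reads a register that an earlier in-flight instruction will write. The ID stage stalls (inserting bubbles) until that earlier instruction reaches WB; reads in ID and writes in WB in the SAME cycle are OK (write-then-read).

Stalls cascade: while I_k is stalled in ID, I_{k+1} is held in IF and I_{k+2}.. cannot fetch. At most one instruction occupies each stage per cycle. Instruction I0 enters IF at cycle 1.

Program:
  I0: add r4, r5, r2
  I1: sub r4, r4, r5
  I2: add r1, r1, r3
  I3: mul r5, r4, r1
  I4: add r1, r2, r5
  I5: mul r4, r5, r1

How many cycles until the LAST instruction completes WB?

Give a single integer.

Answer: 18

Derivation:
I0 add r4 <- r5,r2: IF@1 ID@2 stall=0 (-) EX@3 MEM@4 WB@5
I1 sub r4 <- r4,r5: IF@2 ID@3 stall=2 (RAW on I0.r4 (WB@5)) EX@6 MEM@7 WB@8
I2 add r1 <- r1,r3: IF@3 ID@6 stall=0 (-) EX@7 MEM@8 WB@9
I3 mul r5 <- r4,r1: IF@6 ID@7 stall=2 (RAW on I2.r1 (WB@9)) EX@10 MEM@11 WB@12
I4 add r1 <- r2,r5: IF@7 ID@10 stall=2 (RAW on I3.r5 (WB@12)) EX@13 MEM@14 WB@15
I5 mul r4 <- r5,r1: IF@10 ID@13 stall=2 (RAW on I4.r1 (WB@15)) EX@16 MEM@17 WB@18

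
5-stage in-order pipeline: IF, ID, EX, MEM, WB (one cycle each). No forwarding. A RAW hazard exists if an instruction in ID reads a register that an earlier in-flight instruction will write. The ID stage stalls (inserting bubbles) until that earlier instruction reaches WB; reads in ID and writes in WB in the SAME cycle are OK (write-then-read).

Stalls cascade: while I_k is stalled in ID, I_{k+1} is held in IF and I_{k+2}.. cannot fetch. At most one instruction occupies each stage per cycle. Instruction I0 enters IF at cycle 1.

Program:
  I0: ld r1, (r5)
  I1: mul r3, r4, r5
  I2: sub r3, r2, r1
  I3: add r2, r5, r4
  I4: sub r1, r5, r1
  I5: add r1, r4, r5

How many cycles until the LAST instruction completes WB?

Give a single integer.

Answer: 11

Derivation:
I0 ld r1 <- r5: IF@1 ID@2 stall=0 (-) EX@3 MEM@4 WB@5
I1 mul r3 <- r4,r5: IF@2 ID@3 stall=0 (-) EX@4 MEM@5 WB@6
I2 sub r3 <- r2,r1: IF@3 ID@4 stall=1 (RAW on I0.r1 (WB@5)) EX@6 MEM@7 WB@8
I3 add r2 <- r5,r4: IF@4 ID@6 stall=0 (-) EX@7 MEM@8 WB@9
I4 sub r1 <- r5,r1: IF@6 ID@7 stall=0 (-) EX@8 MEM@9 WB@10
I5 add r1 <- r4,r5: IF@7 ID@8 stall=0 (-) EX@9 MEM@10 WB@11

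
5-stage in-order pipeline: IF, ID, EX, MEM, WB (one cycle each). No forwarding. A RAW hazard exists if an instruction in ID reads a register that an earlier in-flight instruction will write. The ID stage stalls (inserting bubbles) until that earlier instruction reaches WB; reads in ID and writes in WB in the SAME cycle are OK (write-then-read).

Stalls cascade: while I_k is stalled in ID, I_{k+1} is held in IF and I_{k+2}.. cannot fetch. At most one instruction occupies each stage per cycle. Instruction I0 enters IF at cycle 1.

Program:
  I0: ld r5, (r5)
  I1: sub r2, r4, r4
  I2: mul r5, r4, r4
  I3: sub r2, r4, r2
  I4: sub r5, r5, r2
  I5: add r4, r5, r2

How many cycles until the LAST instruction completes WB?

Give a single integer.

I0 ld r5 <- r5: IF@1 ID@2 stall=0 (-) EX@3 MEM@4 WB@5
I1 sub r2 <- r4,r4: IF@2 ID@3 stall=0 (-) EX@4 MEM@5 WB@6
I2 mul r5 <- r4,r4: IF@3 ID@4 stall=0 (-) EX@5 MEM@6 WB@7
I3 sub r2 <- r4,r2: IF@4 ID@5 stall=1 (RAW on I1.r2 (WB@6)) EX@7 MEM@8 WB@9
I4 sub r5 <- r5,r2: IF@5 ID@7 stall=2 (RAW on I3.r2 (WB@9)) EX@10 MEM@11 WB@12
I5 add r4 <- r5,r2: IF@7 ID@10 stall=2 (RAW on I4.r5 (WB@12)) EX@13 MEM@14 WB@15

Answer: 15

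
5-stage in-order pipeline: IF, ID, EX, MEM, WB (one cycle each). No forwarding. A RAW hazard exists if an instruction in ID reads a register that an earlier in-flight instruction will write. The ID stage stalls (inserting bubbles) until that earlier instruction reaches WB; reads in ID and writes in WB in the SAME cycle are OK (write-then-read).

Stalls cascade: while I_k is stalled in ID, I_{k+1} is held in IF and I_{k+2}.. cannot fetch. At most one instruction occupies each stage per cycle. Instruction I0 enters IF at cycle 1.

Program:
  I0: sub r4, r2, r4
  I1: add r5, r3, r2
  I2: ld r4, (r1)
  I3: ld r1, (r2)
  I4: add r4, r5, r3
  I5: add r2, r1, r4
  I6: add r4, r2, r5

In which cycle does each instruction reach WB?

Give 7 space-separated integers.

I0 sub r4 <- r2,r4: IF@1 ID@2 stall=0 (-) EX@3 MEM@4 WB@5
I1 add r5 <- r3,r2: IF@2 ID@3 stall=0 (-) EX@4 MEM@5 WB@6
I2 ld r4 <- r1: IF@3 ID@4 stall=0 (-) EX@5 MEM@6 WB@7
I3 ld r1 <- r2: IF@4 ID@5 stall=0 (-) EX@6 MEM@7 WB@8
I4 add r4 <- r5,r3: IF@5 ID@6 stall=0 (-) EX@7 MEM@8 WB@9
I5 add r2 <- r1,r4: IF@6 ID@7 stall=2 (RAW on I4.r4 (WB@9)) EX@10 MEM@11 WB@12
I6 add r4 <- r2,r5: IF@7 ID@10 stall=2 (RAW on I5.r2 (WB@12)) EX@13 MEM@14 WB@15

Answer: 5 6 7 8 9 12 15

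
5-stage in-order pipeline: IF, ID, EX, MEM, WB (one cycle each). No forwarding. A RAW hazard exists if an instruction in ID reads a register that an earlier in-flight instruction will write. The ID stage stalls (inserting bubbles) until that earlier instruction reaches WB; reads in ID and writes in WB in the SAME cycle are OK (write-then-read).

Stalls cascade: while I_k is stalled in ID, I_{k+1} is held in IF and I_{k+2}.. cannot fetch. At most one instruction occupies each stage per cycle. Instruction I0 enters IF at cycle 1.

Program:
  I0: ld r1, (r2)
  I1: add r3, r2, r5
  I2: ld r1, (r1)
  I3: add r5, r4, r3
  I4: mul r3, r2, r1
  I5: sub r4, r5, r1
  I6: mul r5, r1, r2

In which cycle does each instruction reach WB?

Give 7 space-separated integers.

Answer: 5 6 8 9 11 12 13

Derivation:
I0 ld r1 <- r2: IF@1 ID@2 stall=0 (-) EX@3 MEM@4 WB@5
I1 add r3 <- r2,r5: IF@2 ID@3 stall=0 (-) EX@4 MEM@5 WB@6
I2 ld r1 <- r1: IF@3 ID@4 stall=1 (RAW on I0.r1 (WB@5)) EX@6 MEM@7 WB@8
I3 add r5 <- r4,r3: IF@4 ID@6 stall=0 (-) EX@7 MEM@8 WB@9
I4 mul r3 <- r2,r1: IF@6 ID@7 stall=1 (RAW on I2.r1 (WB@8)) EX@9 MEM@10 WB@11
I5 sub r4 <- r5,r1: IF@7 ID@9 stall=0 (-) EX@10 MEM@11 WB@12
I6 mul r5 <- r1,r2: IF@9 ID@10 stall=0 (-) EX@11 MEM@12 WB@13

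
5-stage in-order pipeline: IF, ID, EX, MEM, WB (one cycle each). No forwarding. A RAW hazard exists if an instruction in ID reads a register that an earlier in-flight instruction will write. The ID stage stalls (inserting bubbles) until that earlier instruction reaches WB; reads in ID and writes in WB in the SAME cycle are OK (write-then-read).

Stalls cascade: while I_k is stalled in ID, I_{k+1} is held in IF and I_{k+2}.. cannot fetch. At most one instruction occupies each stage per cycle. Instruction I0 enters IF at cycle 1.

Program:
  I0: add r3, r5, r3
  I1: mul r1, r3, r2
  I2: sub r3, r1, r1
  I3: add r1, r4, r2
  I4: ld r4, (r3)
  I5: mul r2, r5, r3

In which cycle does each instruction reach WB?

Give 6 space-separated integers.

Answer: 5 8 11 12 14 15

Derivation:
I0 add r3 <- r5,r3: IF@1 ID@2 stall=0 (-) EX@3 MEM@4 WB@5
I1 mul r1 <- r3,r2: IF@2 ID@3 stall=2 (RAW on I0.r3 (WB@5)) EX@6 MEM@7 WB@8
I2 sub r3 <- r1,r1: IF@3 ID@6 stall=2 (RAW on I1.r1 (WB@8)) EX@9 MEM@10 WB@11
I3 add r1 <- r4,r2: IF@6 ID@9 stall=0 (-) EX@10 MEM@11 WB@12
I4 ld r4 <- r3: IF@9 ID@10 stall=1 (RAW on I2.r3 (WB@11)) EX@12 MEM@13 WB@14
I5 mul r2 <- r5,r3: IF@10 ID@12 stall=0 (-) EX@13 MEM@14 WB@15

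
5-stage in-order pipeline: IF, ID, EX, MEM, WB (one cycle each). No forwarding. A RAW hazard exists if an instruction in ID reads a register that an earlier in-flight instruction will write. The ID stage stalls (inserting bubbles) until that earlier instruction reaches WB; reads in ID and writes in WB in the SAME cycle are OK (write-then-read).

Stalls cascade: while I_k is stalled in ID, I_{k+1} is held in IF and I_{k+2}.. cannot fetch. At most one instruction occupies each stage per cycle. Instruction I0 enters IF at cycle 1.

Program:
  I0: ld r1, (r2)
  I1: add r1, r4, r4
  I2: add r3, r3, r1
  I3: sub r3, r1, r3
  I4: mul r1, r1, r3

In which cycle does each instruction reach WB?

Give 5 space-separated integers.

I0 ld r1 <- r2: IF@1 ID@2 stall=0 (-) EX@3 MEM@4 WB@5
I1 add r1 <- r4,r4: IF@2 ID@3 stall=0 (-) EX@4 MEM@5 WB@6
I2 add r3 <- r3,r1: IF@3 ID@4 stall=2 (RAW on I1.r1 (WB@6)) EX@7 MEM@8 WB@9
I3 sub r3 <- r1,r3: IF@4 ID@7 stall=2 (RAW on I2.r3 (WB@9)) EX@10 MEM@11 WB@12
I4 mul r1 <- r1,r3: IF@7 ID@10 stall=2 (RAW on I3.r3 (WB@12)) EX@13 MEM@14 WB@15

Answer: 5 6 9 12 15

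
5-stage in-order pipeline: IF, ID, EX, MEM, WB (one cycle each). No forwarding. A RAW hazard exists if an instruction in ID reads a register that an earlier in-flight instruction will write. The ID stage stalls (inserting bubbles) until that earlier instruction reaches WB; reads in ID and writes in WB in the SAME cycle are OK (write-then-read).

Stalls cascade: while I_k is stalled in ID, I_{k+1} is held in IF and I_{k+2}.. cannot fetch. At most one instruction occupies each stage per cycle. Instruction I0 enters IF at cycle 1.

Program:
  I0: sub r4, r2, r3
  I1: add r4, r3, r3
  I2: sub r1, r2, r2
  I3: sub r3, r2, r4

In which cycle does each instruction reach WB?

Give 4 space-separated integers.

Answer: 5 6 7 9

Derivation:
I0 sub r4 <- r2,r3: IF@1 ID@2 stall=0 (-) EX@3 MEM@4 WB@5
I1 add r4 <- r3,r3: IF@2 ID@3 stall=0 (-) EX@4 MEM@5 WB@6
I2 sub r1 <- r2,r2: IF@3 ID@4 stall=0 (-) EX@5 MEM@6 WB@7
I3 sub r3 <- r2,r4: IF@4 ID@5 stall=1 (RAW on I1.r4 (WB@6)) EX@7 MEM@8 WB@9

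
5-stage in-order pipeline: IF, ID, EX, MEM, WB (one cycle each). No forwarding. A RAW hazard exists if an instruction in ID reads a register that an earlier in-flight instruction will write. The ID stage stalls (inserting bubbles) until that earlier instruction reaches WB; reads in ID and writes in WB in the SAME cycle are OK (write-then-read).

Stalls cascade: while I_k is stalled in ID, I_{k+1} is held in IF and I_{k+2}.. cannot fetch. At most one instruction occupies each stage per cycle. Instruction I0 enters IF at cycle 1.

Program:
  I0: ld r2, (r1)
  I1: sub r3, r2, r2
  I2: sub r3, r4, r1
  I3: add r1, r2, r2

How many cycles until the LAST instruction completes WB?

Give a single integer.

Answer: 10

Derivation:
I0 ld r2 <- r1: IF@1 ID@2 stall=0 (-) EX@3 MEM@4 WB@5
I1 sub r3 <- r2,r2: IF@2 ID@3 stall=2 (RAW on I0.r2 (WB@5)) EX@6 MEM@7 WB@8
I2 sub r3 <- r4,r1: IF@3 ID@6 stall=0 (-) EX@7 MEM@8 WB@9
I3 add r1 <- r2,r2: IF@6 ID@7 stall=0 (-) EX@8 MEM@9 WB@10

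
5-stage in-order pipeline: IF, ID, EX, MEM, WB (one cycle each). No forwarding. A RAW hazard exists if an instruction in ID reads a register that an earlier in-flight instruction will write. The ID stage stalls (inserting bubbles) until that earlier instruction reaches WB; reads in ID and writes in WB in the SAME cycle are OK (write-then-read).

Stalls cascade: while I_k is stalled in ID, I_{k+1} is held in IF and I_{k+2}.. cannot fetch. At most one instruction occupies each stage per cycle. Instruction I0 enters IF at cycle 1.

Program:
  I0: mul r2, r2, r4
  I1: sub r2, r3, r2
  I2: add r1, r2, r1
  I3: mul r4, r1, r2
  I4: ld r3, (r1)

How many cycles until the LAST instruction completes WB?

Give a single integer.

Answer: 15

Derivation:
I0 mul r2 <- r2,r4: IF@1 ID@2 stall=0 (-) EX@3 MEM@4 WB@5
I1 sub r2 <- r3,r2: IF@2 ID@3 stall=2 (RAW on I0.r2 (WB@5)) EX@6 MEM@7 WB@8
I2 add r1 <- r2,r1: IF@3 ID@6 stall=2 (RAW on I1.r2 (WB@8)) EX@9 MEM@10 WB@11
I3 mul r4 <- r1,r2: IF@6 ID@9 stall=2 (RAW on I2.r1 (WB@11)) EX@12 MEM@13 WB@14
I4 ld r3 <- r1: IF@9 ID@12 stall=0 (-) EX@13 MEM@14 WB@15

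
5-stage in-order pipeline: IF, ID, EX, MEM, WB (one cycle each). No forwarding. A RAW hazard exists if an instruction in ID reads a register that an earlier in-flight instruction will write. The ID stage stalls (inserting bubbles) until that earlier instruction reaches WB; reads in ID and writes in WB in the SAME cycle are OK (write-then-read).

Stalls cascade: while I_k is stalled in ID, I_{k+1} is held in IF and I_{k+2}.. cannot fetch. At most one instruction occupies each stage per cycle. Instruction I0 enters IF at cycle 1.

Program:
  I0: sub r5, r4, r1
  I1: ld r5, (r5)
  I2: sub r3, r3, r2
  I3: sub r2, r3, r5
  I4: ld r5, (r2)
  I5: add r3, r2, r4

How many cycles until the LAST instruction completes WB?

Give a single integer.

I0 sub r5 <- r4,r1: IF@1 ID@2 stall=0 (-) EX@3 MEM@4 WB@5
I1 ld r5 <- r5: IF@2 ID@3 stall=2 (RAW on I0.r5 (WB@5)) EX@6 MEM@7 WB@8
I2 sub r3 <- r3,r2: IF@3 ID@6 stall=0 (-) EX@7 MEM@8 WB@9
I3 sub r2 <- r3,r5: IF@6 ID@7 stall=2 (RAW on I2.r3 (WB@9)) EX@10 MEM@11 WB@12
I4 ld r5 <- r2: IF@7 ID@10 stall=2 (RAW on I3.r2 (WB@12)) EX@13 MEM@14 WB@15
I5 add r3 <- r2,r4: IF@10 ID@13 stall=0 (-) EX@14 MEM@15 WB@16

Answer: 16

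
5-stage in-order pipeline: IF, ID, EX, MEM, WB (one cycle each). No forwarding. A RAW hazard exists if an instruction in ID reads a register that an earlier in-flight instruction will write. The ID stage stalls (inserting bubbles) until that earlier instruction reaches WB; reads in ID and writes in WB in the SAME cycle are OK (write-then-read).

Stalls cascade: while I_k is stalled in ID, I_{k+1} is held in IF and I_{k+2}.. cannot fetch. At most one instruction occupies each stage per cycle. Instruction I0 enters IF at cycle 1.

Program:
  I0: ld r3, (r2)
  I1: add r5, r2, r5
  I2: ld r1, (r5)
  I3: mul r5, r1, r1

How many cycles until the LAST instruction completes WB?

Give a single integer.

I0 ld r3 <- r2: IF@1 ID@2 stall=0 (-) EX@3 MEM@4 WB@5
I1 add r5 <- r2,r5: IF@2 ID@3 stall=0 (-) EX@4 MEM@5 WB@6
I2 ld r1 <- r5: IF@3 ID@4 stall=2 (RAW on I1.r5 (WB@6)) EX@7 MEM@8 WB@9
I3 mul r5 <- r1,r1: IF@4 ID@7 stall=2 (RAW on I2.r1 (WB@9)) EX@10 MEM@11 WB@12

Answer: 12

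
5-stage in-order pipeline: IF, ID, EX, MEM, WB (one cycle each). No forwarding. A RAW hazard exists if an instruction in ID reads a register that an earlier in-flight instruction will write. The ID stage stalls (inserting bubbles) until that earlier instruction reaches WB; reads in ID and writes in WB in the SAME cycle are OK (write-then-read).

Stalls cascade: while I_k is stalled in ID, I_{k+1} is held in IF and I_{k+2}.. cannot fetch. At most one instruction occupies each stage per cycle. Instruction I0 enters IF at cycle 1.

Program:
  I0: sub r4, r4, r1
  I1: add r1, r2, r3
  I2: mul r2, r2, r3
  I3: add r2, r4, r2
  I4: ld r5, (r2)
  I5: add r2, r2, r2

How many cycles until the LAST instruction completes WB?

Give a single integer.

Answer: 14

Derivation:
I0 sub r4 <- r4,r1: IF@1 ID@2 stall=0 (-) EX@3 MEM@4 WB@5
I1 add r1 <- r2,r3: IF@2 ID@3 stall=0 (-) EX@4 MEM@5 WB@6
I2 mul r2 <- r2,r3: IF@3 ID@4 stall=0 (-) EX@5 MEM@6 WB@7
I3 add r2 <- r4,r2: IF@4 ID@5 stall=2 (RAW on I2.r2 (WB@7)) EX@8 MEM@9 WB@10
I4 ld r5 <- r2: IF@5 ID@8 stall=2 (RAW on I3.r2 (WB@10)) EX@11 MEM@12 WB@13
I5 add r2 <- r2,r2: IF@8 ID@11 stall=0 (-) EX@12 MEM@13 WB@14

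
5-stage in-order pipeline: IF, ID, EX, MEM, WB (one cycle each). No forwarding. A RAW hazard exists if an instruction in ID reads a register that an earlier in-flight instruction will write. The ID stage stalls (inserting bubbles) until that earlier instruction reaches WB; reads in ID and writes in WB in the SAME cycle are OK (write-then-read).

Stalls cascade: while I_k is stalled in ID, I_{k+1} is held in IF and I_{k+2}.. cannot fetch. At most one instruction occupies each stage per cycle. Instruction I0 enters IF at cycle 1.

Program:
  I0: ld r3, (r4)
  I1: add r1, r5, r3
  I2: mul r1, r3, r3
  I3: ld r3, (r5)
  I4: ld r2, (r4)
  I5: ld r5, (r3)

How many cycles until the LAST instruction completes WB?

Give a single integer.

I0 ld r3 <- r4: IF@1 ID@2 stall=0 (-) EX@3 MEM@4 WB@5
I1 add r1 <- r5,r3: IF@2 ID@3 stall=2 (RAW on I0.r3 (WB@5)) EX@6 MEM@7 WB@8
I2 mul r1 <- r3,r3: IF@3 ID@6 stall=0 (-) EX@7 MEM@8 WB@9
I3 ld r3 <- r5: IF@6 ID@7 stall=0 (-) EX@8 MEM@9 WB@10
I4 ld r2 <- r4: IF@7 ID@8 stall=0 (-) EX@9 MEM@10 WB@11
I5 ld r5 <- r3: IF@8 ID@9 stall=1 (RAW on I3.r3 (WB@10)) EX@11 MEM@12 WB@13

Answer: 13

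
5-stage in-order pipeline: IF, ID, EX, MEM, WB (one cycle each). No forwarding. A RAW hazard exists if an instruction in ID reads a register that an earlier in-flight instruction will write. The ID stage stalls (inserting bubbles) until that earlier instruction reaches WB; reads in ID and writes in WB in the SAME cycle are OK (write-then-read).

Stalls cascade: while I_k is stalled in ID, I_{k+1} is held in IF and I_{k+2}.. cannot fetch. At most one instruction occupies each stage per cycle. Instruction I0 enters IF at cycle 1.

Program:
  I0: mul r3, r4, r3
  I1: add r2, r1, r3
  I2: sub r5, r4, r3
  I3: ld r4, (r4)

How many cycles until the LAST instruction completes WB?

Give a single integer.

I0 mul r3 <- r4,r3: IF@1 ID@2 stall=0 (-) EX@3 MEM@4 WB@5
I1 add r2 <- r1,r3: IF@2 ID@3 stall=2 (RAW on I0.r3 (WB@5)) EX@6 MEM@7 WB@8
I2 sub r5 <- r4,r3: IF@3 ID@6 stall=0 (-) EX@7 MEM@8 WB@9
I3 ld r4 <- r4: IF@6 ID@7 stall=0 (-) EX@8 MEM@9 WB@10

Answer: 10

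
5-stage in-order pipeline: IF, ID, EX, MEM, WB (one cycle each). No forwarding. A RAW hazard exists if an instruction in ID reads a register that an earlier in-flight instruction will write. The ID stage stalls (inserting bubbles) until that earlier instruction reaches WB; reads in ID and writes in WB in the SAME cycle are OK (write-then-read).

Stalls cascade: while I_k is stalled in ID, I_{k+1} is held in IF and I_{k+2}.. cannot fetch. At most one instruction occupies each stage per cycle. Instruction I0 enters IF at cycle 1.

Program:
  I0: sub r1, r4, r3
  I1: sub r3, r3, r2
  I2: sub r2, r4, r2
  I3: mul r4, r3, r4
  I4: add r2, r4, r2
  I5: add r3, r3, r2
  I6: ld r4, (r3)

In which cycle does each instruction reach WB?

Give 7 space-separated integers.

I0 sub r1 <- r4,r3: IF@1 ID@2 stall=0 (-) EX@3 MEM@4 WB@5
I1 sub r3 <- r3,r2: IF@2 ID@3 stall=0 (-) EX@4 MEM@5 WB@6
I2 sub r2 <- r4,r2: IF@3 ID@4 stall=0 (-) EX@5 MEM@6 WB@7
I3 mul r4 <- r3,r4: IF@4 ID@5 stall=1 (RAW on I1.r3 (WB@6)) EX@7 MEM@8 WB@9
I4 add r2 <- r4,r2: IF@5 ID@7 stall=2 (RAW on I3.r4 (WB@9)) EX@10 MEM@11 WB@12
I5 add r3 <- r3,r2: IF@7 ID@10 stall=2 (RAW on I4.r2 (WB@12)) EX@13 MEM@14 WB@15
I6 ld r4 <- r3: IF@10 ID@13 stall=2 (RAW on I5.r3 (WB@15)) EX@16 MEM@17 WB@18

Answer: 5 6 7 9 12 15 18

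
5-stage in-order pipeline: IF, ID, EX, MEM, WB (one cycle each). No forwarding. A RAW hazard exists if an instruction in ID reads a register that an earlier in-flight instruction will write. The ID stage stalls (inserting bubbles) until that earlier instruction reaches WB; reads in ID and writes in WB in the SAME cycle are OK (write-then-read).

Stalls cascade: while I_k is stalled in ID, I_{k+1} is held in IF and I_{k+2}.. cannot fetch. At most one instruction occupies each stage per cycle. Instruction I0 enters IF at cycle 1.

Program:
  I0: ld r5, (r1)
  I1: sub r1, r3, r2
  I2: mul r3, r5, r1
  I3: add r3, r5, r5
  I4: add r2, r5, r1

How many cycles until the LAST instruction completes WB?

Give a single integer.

Answer: 11

Derivation:
I0 ld r5 <- r1: IF@1 ID@2 stall=0 (-) EX@3 MEM@4 WB@5
I1 sub r1 <- r3,r2: IF@2 ID@3 stall=0 (-) EX@4 MEM@5 WB@6
I2 mul r3 <- r5,r1: IF@3 ID@4 stall=2 (RAW on I1.r1 (WB@6)) EX@7 MEM@8 WB@9
I3 add r3 <- r5,r5: IF@4 ID@7 stall=0 (-) EX@8 MEM@9 WB@10
I4 add r2 <- r5,r1: IF@7 ID@8 stall=0 (-) EX@9 MEM@10 WB@11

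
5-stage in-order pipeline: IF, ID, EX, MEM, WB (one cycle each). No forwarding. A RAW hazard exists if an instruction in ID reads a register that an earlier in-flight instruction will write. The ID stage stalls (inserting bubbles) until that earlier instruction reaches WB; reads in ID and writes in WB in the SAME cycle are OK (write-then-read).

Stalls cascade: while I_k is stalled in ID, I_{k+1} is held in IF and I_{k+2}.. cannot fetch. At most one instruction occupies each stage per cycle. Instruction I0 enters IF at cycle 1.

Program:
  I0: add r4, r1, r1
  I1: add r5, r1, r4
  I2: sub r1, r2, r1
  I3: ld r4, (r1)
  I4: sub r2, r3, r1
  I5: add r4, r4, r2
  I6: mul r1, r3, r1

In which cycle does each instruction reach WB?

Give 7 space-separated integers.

Answer: 5 8 9 12 13 16 17

Derivation:
I0 add r4 <- r1,r1: IF@1 ID@2 stall=0 (-) EX@3 MEM@4 WB@5
I1 add r5 <- r1,r4: IF@2 ID@3 stall=2 (RAW on I0.r4 (WB@5)) EX@6 MEM@7 WB@8
I2 sub r1 <- r2,r1: IF@3 ID@6 stall=0 (-) EX@7 MEM@8 WB@9
I3 ld r4 <- r1: IF@6 ID@7 stall=2 (RAW on I2.r1 (WB@9)) EX@10 MEM@11 WB@12
I4 sub r2 <- r3,r1: IF@7 ID@10 stall=0 (-) EX@11 MEM@12 WB@13
I5 add r4 <- r4,r2: IF@10 ID@11 stall=2 (RAW on I4.r2 (WB@13)) EX@14 MEM@15 WB@16
I6 mul r1 <- r3,r1: IF@11 ID@14 stall=0 (-) EX@15 MEM@16 WB@17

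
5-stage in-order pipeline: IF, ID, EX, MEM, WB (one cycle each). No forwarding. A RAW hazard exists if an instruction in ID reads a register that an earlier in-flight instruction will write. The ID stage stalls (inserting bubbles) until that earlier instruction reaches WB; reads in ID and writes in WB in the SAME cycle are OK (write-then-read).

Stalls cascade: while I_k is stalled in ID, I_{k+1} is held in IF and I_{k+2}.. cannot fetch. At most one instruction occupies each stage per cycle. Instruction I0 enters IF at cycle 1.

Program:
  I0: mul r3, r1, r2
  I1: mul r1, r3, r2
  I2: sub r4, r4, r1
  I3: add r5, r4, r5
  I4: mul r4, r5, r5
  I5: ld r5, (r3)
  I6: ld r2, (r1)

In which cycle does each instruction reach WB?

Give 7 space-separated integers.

I0 mul r3 <- r1,r2: IF@1 ID@2 stall=0 (-) EX@3 MEM@4 WB@5
I1 mul r1 <- r3,r2: IF@2 ID@3 stall=2 (RAW on I0.r3 (WB@5)) EX@6 MEM@7 WB@8
I2 sub r4 <- r4,r1: IF@3 ID@6 stall=2 (RAW on I1.r1 (WB@8)) EX@9 MEM@10 WB@11
I3 add r5 <- r4,r5: IF@6 ID@9 stall=2 (RAW on I2.r4 (WB@11)) EX@12 MEM@13 WB@14
I4 mul r4 <- r5,r5: IF@9 ID@12 stall=2 (RAW on I3.r5 (WB@14)) EX@15 MEM@16 WB@17
I5 ld r5 <- r3: IF@12 ID@15 stall=0 (-) EX@16 MEM@17 WB@18
I6 ld r2 <- r1: IF@15 ID@16 stall=0 (-) EX@17 MEM@18 WB@19

Answer: 5 8 11 14 17 18 19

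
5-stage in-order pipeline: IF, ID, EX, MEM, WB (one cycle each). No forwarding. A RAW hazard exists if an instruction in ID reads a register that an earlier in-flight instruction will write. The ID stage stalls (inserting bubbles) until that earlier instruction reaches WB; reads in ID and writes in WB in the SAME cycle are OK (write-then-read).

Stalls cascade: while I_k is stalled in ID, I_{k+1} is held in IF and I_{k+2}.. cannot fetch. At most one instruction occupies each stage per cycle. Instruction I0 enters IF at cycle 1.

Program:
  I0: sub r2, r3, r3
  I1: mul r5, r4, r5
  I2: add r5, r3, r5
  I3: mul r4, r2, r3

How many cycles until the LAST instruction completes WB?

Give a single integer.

I0 sub r2 <- r3,r3: IF@1 ID@2 stall=0 (-) EX@3 MEM@4 WB@5
I1 mul r5 <- r4,r5: IF@2 ID@3 stall=0 (-) EX@4 MEM@5 WB@6
I2 add r5 <- r3,r5: IF@3 ID@4 stall=2 (RAW on I1.r5 (WB@6)) EX@7 MEM@8 WB@9
I3 mul r4 <- r2,r3: IF@4 ID@7 stall=0 (-) EX@8 MEM@9 WB@10

Answer: 10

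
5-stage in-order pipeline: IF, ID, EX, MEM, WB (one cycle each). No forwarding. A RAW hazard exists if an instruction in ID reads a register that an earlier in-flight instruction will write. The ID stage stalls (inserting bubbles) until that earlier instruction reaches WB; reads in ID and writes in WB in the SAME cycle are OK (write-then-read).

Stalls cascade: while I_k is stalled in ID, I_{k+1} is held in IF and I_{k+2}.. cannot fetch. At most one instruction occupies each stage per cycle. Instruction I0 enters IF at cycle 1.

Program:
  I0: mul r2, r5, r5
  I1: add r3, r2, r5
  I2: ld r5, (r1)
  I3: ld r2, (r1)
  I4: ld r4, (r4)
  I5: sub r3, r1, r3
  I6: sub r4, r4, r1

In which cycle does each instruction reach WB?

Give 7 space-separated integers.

Answer: 5 8 9 10 11 12 14

Derivation:
I0 mul r2 <- r5,r5: IF@1 ID@2 stall=0 (-) EX@3 MEM@4 WB@5
I1 add r3 <- r2,r5: IF@2 ID@3 stall=2 (RAW on I0.r2 (WB@5)) EX@6 MEM@7 WB@8
I2 ld r5 <- r1: IF@3 ID@6 stall=0 (-) EX@7 MEM@8 WB@9
I3 ld r2 <- r1: IF@6 ID@7 stall=0 (-) EX@8 MEM@9 WB@10
I4 ld r4 <- r4: IF@7 ID@8 stall=0 (-) EX@9 MEM@10 WB@11
I5 sub r3 <- r1,r3: IF@8 ID@9 stall=0 (-) EX@10 MEM@11 WB@12
I6 sub r4 <- r4,r1: IF@9 ID@10 stall=1 (RAW on I4.r4 (WB@11)) EX@12 MEM@13 WB@14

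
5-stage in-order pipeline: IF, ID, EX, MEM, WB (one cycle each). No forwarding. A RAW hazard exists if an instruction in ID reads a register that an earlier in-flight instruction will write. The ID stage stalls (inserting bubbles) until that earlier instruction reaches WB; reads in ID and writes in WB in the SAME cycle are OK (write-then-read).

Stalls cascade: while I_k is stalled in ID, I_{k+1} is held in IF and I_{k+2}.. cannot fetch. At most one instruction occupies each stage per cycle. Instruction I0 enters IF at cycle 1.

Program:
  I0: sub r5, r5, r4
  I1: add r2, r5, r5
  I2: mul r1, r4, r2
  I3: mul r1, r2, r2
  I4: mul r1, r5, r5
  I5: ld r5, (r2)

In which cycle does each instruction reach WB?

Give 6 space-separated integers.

I0 sub r5 <- r5,r4: IF@1 ID@2 stall=0 (-) EX@3 MEM@4 WB@5
I1 add r2 <- r5,r5: IF@2 ID@3 stall=2 (RAW on I0.r5 (WB@5)) EX@6 MEM@7 WB@8
I2 mul r1 <- r4,r2: IF@3 ID@6 stall=2 (RAW on I1.r2 (WB@8)) EX@9 MEM@10 WB@11
I3 mul r1 <- r2,r2: IF@6 ID@9 stall=0 (-) EX@10 MEM@11 WB@12
I4 mul r1 <- r5,r5: IF@9 ID@10 stall=0 (-) EX@11 MEM@12 WB@13
I5 ld r5 <- r2: IF@10 ID@11 stall=0 (-) EX@12 MEM@13 WB@14

Answer: 5 8 11 12 13 14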